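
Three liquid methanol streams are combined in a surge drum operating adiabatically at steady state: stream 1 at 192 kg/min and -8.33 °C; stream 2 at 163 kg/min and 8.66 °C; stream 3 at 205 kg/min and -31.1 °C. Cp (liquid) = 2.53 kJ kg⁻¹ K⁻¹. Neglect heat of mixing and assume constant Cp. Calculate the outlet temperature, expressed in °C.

T_out = -11.7 °C

Energy balance with Q = 0: Σ ṁᵢCp,ᵢ(T_out − Tᵢ) = 0
T_out = Σ ṁᵢCp,ᵢTᵢ / Σ ṁᵢCp,ᵢ
      = -16605 / 1416.8 = -11.72 °C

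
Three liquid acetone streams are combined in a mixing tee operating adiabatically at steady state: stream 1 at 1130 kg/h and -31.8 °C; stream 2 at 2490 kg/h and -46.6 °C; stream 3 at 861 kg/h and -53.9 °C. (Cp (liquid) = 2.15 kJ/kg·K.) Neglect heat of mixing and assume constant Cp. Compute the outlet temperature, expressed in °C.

Energy balance with Q = 0: Σ ṁᵢCp,ᵢ(T_out − Tᵢ) = 0
T_out = Σ ṁᵢCp,ᵢTᵢ / Σ ṁᵢCp,ᵢ
      = -426510 / 9634.1 = -44.27 °C

T_out = -44.3 °C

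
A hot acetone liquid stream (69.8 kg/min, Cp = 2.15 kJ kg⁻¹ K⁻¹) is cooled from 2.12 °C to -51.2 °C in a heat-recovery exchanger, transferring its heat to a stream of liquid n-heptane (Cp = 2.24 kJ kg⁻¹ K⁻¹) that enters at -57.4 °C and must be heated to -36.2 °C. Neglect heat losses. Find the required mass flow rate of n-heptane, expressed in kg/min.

Heat released by hot stream: Q = 69.8 × 2.15 × (2.12 − -51.2) = 8001.7 kJ/min
Energy balance on cold side (adiabatic exchanger): Q = ṁ_c·Cp_c·(T_c,out − T_c,in)
ṁ_c = 8001.7 / [2.24 × (-36.2 − -57.4)] = 168.5 kg/min

ṁ_c = 169 kg/min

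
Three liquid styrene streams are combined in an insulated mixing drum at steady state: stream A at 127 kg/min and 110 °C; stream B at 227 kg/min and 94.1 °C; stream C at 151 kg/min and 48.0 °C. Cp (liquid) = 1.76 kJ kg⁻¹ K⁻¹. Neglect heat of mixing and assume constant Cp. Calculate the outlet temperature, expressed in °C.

T_out = 84.3 °C

Adiabatic, steady state ⇒ Σ ṁᵢCp,ᵢ(T_out − Tᵢ) = 0
Σ ṁᵢCp,ᵢTᵢ = 127×1.76×110 + 227×1.76×94.1 + 151×1.76×48.0 = 74939
Σ ṁᵢCp,ᵢ = 127×1.76 + 227×1.76 + 151×1.76 = 888.8
T_out = 74939 / 888.8 = 84.314 °C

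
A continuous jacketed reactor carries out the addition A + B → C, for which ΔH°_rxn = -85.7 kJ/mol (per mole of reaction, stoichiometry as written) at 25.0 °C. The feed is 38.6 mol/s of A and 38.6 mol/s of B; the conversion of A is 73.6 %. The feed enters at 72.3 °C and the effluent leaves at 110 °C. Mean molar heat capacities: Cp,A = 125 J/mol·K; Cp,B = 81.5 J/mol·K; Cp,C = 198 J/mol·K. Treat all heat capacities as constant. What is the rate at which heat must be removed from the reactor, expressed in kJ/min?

Q_out = 129000 kJ/min

Extent of reaction ξ = 0.736 × 38.6 = 28.41 mol/s
Reaction term: ξ·ΔH°_rxn = 28.41 × -85.7 = -2434.7 kJ/s
Sensible, feed 72.3→25 °C: -377.02 kJ/s
Outlet flows (mol/s): A 10.19, B 10.19, C 28.41
Sensible, products 25→110 °C: 657 kJ/s
Q = ΔH = -2154.7 kJ/s = -2154.7 kW
Heat removed = 129280 kJ/min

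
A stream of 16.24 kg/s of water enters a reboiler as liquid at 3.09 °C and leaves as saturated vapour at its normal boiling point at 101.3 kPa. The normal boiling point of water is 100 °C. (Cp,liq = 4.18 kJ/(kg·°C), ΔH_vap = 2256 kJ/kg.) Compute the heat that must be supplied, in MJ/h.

Q = 156000 MJ/h

liquid 3.09→100 °C: 405.08 kJ/kg
vaporisation at 100 °C: 2256 kJ/kg
Δh = 405.08 + 2256 = 2661.1 kJ/kg
Q = ṁ·Δh = 16.24 kg/s × 2661.1 kJ/kg = 43216 kJ/s
|Q| = 43216 kW = 155580 MJ/h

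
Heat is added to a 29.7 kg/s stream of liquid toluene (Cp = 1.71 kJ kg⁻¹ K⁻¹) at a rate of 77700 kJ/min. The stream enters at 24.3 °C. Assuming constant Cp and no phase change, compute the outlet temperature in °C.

T_out = 49.8 °C

Q = 77700 kJ/min = 1295 kJ/s
ΔT = Q/(ṁ·Cp) = 1295/(29.7×1.71) = 25.499 K
T_out = 24.3 + 25.499 = 49.799 °C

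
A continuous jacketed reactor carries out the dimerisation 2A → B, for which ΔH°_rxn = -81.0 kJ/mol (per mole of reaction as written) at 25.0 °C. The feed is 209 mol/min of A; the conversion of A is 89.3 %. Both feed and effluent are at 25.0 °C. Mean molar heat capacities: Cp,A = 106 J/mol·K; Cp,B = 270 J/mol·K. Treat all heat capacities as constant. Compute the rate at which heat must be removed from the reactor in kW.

Extent of reaction ξ = 0.893 × 209 / 2 = 93.319 mol/min
Reaction term: ξ·ΔH°_rxn = 93.319 × -81.0 = -7558.8 kJ/min
Q = ΔH = -7558.8 kJ/min = -125.98 kW
Heat removed = 125.98 kW

Q_out = 126 kW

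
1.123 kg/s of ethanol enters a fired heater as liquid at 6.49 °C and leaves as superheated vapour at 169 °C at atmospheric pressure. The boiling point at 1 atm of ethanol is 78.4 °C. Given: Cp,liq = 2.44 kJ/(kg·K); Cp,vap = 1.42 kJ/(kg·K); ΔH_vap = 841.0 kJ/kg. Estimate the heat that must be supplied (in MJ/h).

Q = 4630 MJ/h

liquid 6.49→78.4 °C: 175.46 kJ/kg
vaporisation at 78.4 °C: 841 kJ/kg
vapour 78.4→169 °C: 128.65 kJ/kg
Δh = 175.46 + 841 + 128.65 = 1145.1 kJ/kg
Q = ṁ·Δh = 1.123 kg/s × 1145.1 kJ/kg = 1286 kJ/s
|Q| = 1286 kW = 4629.5 MJ/h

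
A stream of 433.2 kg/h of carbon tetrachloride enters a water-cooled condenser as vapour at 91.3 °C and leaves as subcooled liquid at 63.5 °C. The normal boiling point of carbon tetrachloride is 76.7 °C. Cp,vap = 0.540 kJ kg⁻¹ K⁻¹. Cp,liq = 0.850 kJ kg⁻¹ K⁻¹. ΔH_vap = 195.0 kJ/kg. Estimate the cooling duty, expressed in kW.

vapour 91.3→76.7 °C: -7.884 kJ/kg
condensation at 76.7 °C: -195 kJ/kg
liquid 76.7→63.5 °C: -11.22 kJ/kg
Δh = -7.884 + -195 + -11.22 = -214.1 kJ/kg
Q = ṁ·Δh = 433.2 kg/h × -214.1 kJ/kg = -92750 kJ/h
|Q| = 25.764 kW

Q_c = 25.8 kW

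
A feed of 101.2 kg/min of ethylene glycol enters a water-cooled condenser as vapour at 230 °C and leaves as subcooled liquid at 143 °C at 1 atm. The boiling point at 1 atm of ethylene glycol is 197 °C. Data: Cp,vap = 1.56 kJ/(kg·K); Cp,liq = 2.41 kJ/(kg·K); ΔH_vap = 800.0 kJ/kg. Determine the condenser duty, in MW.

vapour 230→197 °C: -51.48 kJ/kg
condensation at 197 °C: -800 kJ/kg
liquid 197→143 °C: -130.14 kJ/kg
Δh = -51.48 + -800 + -130.14 = -981.62 kJ/kg
Q = ṁ·Δh = 101.2 kg/min × -981.62 kJ/kg = -99340 kJ/min
|Q| = 1655.7 kW = 1.6557 MW

Q_c = 1.66 MW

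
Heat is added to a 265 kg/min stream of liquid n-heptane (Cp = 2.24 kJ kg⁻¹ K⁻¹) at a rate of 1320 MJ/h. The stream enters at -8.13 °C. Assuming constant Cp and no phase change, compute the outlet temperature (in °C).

Q = 1320 MJ/h = 22000 kJ/min
ΔT = Q/(ṁ·Cp) = 22000/(265×2.24) = 37.062 K
T_out = -8.13 + 37.062 = 28.932 °C

T_out = 28.9 °C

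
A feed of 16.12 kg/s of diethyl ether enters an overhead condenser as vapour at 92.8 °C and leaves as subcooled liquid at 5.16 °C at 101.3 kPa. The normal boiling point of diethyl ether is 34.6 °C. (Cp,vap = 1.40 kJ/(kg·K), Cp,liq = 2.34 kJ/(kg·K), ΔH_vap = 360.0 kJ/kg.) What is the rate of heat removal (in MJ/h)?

Q_c = 29600 MJ/h

vapour 92.8→34.6 °C: -81.48 kJ/kg
condensation at 34.6 °C: -360 kJ/kg
liquid 34.6→5.16 °C: -68.89 kJ/kg
Δh = -81.48 + -360 + -68.89 = -510.37 kJ/kg
Q = ṁ·Δh = 16.12 kg/s × -510.37 kJ/kg = -8227.2 kJ/s
|Q| = 8227.2 kW = 29618 MJ/h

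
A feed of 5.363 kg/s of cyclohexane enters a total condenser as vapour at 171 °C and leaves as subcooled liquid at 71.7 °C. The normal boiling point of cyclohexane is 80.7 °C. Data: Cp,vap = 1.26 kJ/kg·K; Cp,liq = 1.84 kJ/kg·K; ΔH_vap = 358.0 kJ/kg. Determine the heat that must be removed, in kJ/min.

vapour 171→80.7 °C: -113.78 kJ/kg
condensation at 80.7 °C: -358 kJ/kg
liquid 80.7→71.7 °C: -16.56 kJ/kg
Δh = -113.78 + -358 + -16.56 = -488.34 kJ/kg
Q = ṁ·Δh = 5.363 kg/s × -488.34 kJ/kg = -2619 kJ/s
|Q| = 2619 kW = 157140 kJ/min

Q_c = 157000 kJ/min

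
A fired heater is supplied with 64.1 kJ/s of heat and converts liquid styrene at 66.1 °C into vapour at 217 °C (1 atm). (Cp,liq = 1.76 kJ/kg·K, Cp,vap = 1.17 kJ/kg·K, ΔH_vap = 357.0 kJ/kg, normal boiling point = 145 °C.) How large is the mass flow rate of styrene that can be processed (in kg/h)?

ṁ = 398 kg/h

Δh = 1.76×(145−66.1) + 357.0 + 1.17×(217−145) = 580.1 kJ/kg
Q = 64.1 kJ/s = 64.1 kJ/s = 230760 kJ/h
ṁ = Q/Δh = 230760 / 580.1 = 397.79 kg/h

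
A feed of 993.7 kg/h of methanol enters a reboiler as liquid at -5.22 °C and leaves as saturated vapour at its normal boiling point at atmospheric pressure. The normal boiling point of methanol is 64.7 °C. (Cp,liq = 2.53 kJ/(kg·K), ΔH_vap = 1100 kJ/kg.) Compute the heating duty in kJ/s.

Q = 352 kJ/s

liquid -5.22→64.7 °C: 176.9 kJ/kg
vaporisation at 64.7 °C: 1100 kJ/kg
Δh = 176.9 + 1100 = 1276.9 kJ/kg
Q = ṁ·Δh = 993.7 kg/h × 1276.9 kJ/kg = 1.2689e+06 kJ/h
|Q| = 352.46 kW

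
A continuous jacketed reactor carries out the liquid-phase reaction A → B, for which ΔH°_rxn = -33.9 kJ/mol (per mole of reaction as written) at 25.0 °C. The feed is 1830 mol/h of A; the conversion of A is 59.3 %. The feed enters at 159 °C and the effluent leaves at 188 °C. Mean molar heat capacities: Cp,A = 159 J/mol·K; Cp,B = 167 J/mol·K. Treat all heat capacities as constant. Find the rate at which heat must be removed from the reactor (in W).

Extent of reaction ξ = 0.593 × 1830 = 1085.2 mol/h
Reaction term: ξ·ΔH°_rxn = 1085.2 × -33.9 = -36788 kJ/h
Sensible, feed 159→25 °C: -38990 kJ/h
Outlet flows (mol/h): A 744.81, B 1085.2
Sensible, products 25→188 °C: 48843 kJ/h
Q = ΔH = -26935 kJ/h = -7.4819 kW
Heat removed = 7481.9 W

Q_out = 7480 W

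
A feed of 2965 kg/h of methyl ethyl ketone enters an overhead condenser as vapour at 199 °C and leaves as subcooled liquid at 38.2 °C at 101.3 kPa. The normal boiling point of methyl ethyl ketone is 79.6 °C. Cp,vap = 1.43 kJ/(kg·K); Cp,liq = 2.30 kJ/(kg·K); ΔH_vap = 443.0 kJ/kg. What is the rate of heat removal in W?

Q_c = 584000 W

vapour 199→79.6 °C: -170.74 kJ/kg
condensation at 79.6 °C: -443 kJ/kg
liquid 79.6→38.2 °C: -95.22 kJ/kg
Δh = -170.74 + -443 + -95.22 = -708.96 kJ/kg
Q = ṁ·Δh = 2965 kg/h × -708.96 kJ/kg = -2.1021e+06 kJ/h
|Q| = 583.91 kW = 583910 W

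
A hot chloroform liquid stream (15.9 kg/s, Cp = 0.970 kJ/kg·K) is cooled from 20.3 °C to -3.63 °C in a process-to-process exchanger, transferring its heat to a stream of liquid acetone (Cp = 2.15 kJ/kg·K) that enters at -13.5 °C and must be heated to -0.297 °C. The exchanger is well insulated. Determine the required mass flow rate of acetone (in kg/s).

Heat released by hot stream: Q = 15.9 × 0.970 × (20.3 − -3.63) = 369.07 kJ/s
Energy balance on cold side (adiabatic exchanger): Q = ṁ_c·Cp_c·(T_c,out − T_c,in)
ṁ_c = 369.07 / [2.15 × (-0.297 − -13.5)] = 13.002 kg/s

ṁ_c = 13.0 kg/s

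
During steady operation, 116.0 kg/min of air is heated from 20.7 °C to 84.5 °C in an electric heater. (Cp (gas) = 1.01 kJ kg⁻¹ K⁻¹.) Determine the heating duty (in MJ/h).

Q = ṁ·Cp·ΔT = 116.0 × 1.01 × (84.5 − 20.7) = 7474.8 kJ/min
Converting: 7474.8 / 60 s = 124.58 kW
Heating duty = 448.49 MJ/h

Q = 448 MJ/h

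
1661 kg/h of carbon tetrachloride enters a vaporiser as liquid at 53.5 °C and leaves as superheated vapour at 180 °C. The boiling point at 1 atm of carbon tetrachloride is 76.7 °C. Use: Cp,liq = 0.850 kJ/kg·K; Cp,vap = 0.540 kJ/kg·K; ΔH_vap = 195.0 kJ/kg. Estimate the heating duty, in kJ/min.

Q = 7490 kJ/min

liquid 53.5→76.7 °C: 19.72 kJ/kg
vaporisation at 76.7 °C: 195 kJ/kg
vapour 76.7→180 °C: 55.782 kJ/kg
Δh = 19.72 + 195 + 55.782 = 270.5 kJ/kg
Q = ṁ·Δh = 1661 kg/h × 270.5 kJ/kg = 449300 kJ/h
|Q| = 124.81 kW = 7488.4 kJ/min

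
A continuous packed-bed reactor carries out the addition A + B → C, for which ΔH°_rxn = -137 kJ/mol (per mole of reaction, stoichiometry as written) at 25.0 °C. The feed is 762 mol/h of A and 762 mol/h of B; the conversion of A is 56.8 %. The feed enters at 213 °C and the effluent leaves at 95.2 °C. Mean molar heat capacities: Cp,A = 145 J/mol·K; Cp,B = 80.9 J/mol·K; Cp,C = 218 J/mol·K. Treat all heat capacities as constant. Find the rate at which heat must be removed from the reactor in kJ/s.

Extent of reaction ξ = 0.568 × 762 = 432.82 mol/h
Reaction term: ξ·ΔH°_rxn = 432.82 × -137 = -59296 kJ/h
Sensible, feed 213→25 °C: -32362 kJ/h
Outlet flows (mol/h): A 329.18, B 329.18, C 432.82
Sensible, products 25→95.2 °C: 11844 kJ/h
Q = ΔH = -79813 kJ/h = -22.17 kW
Heat removed = 22.17 kJ/s

Q_out = 22.2 kJ/s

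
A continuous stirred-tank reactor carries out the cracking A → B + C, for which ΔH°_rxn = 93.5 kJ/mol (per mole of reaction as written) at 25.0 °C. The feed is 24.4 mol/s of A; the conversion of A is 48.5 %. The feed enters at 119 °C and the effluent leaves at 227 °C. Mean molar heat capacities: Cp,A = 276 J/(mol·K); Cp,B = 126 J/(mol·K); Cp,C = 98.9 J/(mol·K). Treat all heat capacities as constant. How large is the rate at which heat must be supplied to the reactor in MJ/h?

Q_in = 6160 MJ/h

Extent of reaction ξ = 0.485 × 24.4 = 11.834 mol/s
Reaction term: ξ·ΔH°_rxn = 11.834 × 93.5 = 1106.5 kJ/s
Sensible, feed 119→25 °C: -633.03 kJ/s
Outlet flows (mol/s): A 12.566, B 11.834, C 11.834
Sensible, products 25→227 °C: 1238.2 kJ/s
Q = ΔH = 1711.6 kJ/s = 1711.6 kW
Heat supplied = 6161.9 MJ/h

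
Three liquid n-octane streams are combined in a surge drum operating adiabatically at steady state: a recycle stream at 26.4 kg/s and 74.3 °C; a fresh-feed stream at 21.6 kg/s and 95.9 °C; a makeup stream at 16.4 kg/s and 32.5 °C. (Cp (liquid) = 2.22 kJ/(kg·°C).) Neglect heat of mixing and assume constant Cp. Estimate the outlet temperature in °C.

Energy balance with Q = 0: Σ ṁᵢCp,ᵢ(T_out − Tᵢ) = 0
Σ ṁᵢCp,ᵢTᵢ = 26.4×2.22×74.3 + 21.6×2.22×95.9 + 16.4×2.22×32.5 = 10136
Σ ṁᵢCp,ᵢ = 26.4×2.22 + 21.6×2.22 + 16.4×2.22 = 142.97
T_out = 10136 / 142.97 = 70.9 °C

T_out = 70.9 °C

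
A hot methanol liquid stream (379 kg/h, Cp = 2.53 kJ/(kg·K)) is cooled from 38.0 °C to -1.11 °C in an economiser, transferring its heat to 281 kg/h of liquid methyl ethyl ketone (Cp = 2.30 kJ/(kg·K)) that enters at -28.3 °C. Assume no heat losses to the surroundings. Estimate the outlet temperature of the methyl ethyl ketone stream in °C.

Heat released by hot stream: Q = 379 × 2.53 × (38.0 − -1.11) = 37501 kJ/h
Energy balance on cold side (adiabatic exchanger): Q = ṁ_c·Cp_c·(T_c,out − T_c,in)
T_c,out = -28.3 + 37501/(281 × 2.30) = 29.725 °C

T_c,out = 29.7 °C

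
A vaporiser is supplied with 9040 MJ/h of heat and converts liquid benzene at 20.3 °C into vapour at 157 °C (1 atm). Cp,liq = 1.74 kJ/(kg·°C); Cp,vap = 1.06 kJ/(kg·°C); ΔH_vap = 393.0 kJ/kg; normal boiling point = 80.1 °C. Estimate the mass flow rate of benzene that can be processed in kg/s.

ṁ = 4.34 kg/s

Δh = 1.74×(80.1−20.3) + 393.0 + 1.06×(157−80.1) = 578.57 kJ/kg
Q = 9040 MJ/h = 2511.1 kJ/s = 2511.1 kJ/s
ṁ = Q/Δh = 2511.1 / 578.57 = 4.3402 kg/s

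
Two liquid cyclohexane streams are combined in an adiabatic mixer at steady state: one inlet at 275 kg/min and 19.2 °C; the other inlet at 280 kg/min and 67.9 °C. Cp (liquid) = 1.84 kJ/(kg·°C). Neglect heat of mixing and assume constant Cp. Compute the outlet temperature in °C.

T_out = 43.8 °C

Adiabatic, steady state ⇒ Σ ṁᵢCp,ᵢ(T_out − Tᵢ) = 0
Σ ṁᵢCp,ᵢTᵢ = 275×1.84×19.2 + 280×1.84×67.9 = 44697
Σ ṁᵢCp,ᵢ = 275×1.84 + 280×1.84 = 1021.2
T_out = 44697 / 1021.2 = 43.769 °C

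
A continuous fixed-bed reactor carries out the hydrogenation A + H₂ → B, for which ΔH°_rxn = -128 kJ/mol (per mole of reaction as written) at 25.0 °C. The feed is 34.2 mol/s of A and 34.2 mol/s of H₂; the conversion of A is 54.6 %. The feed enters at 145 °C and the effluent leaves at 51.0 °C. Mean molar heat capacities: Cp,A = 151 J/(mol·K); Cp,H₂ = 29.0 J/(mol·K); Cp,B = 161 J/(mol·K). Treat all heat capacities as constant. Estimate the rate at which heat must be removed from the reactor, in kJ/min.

Extent of reaction ξ = 0.546 × 34.2 = 18.673 mol/s
Reaction term: ξ·ΔH°_rxn = 18.673 × -128 = -2390.2 kJ/s
Sensible, feed 145→25 °C: -738.72 kJ/s
Outlet flows (mol/s): A 15.527, H₂ 15.527, B 18.673
Sensible, products 25→51.0 °C: 150.83 kJ/s
Q = ΔH = -2978.1 kJ/s = -2978.1 kW
Heat removed = 178680 kJ/min

Q_out = 179000 kJ/min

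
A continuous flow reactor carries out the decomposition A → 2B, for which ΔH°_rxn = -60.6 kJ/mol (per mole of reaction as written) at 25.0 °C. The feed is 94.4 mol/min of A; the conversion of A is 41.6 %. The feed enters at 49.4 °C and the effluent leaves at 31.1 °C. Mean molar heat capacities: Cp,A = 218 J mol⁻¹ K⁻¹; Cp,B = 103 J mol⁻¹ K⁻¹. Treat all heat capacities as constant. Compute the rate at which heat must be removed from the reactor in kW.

Q_out = 46.0 kW

Extent of reaction ξ = 0.416 × 94.4 = 39.27 mol/min
Reaction term: ξ·ΔH°_rxn = 39.27 × -60.6 = -2379.8 kJ/min
Sensible, feed 49.4→25 °C: -502.13 kJ/min
Outlet flows (mol/min): A 55.13, B 78.541
Sensible, products 25→31.1 °C: 122.66 kJ/min
Q = ΔH = -2759.3 kJ/min = -45.988 kW
Heat removed = 45.988 kW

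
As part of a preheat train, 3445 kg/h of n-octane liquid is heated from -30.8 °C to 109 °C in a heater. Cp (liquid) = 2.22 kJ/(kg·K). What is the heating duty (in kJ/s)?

Q = ṁ·Cp·ΔT = 3445 × 2.22 × (109 − -30.8) = 1.0692e+06 kJ/h
Converting: 1.0692e+06 / 3600 s = 296.99 kW

Q = 297 kJ/s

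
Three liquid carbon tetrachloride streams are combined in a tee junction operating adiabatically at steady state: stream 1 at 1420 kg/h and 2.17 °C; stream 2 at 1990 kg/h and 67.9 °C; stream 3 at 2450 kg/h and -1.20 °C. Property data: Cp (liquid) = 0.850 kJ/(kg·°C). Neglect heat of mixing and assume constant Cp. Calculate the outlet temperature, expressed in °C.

Adiabatic, steady state ⇒ Σ ṁᵢCp,ᵢ(T_out − Tᵢ) = 0
T_out = Σ ṁᵢCp,ᵢTᵢ / Σ ṁᵢCp,ᵢ
      = 114970 / 4981 = 23.082 °C

T_out = 23.1 °C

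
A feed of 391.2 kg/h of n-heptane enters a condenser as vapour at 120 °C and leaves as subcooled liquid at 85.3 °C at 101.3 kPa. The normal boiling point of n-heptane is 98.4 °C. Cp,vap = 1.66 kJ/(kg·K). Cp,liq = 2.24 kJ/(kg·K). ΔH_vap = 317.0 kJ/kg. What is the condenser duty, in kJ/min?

Q_c = 2490 kJ/min

vapour 120→98.4 °C: -35.856 kJ/kg
condensation at 98.4 °C: -317 kJ/kg
liquid 98.4→85.3 °C: -29.344 kJ/kg
Δh = -35.856 + -317 + -29.344 = -382.2 kJ/kg
Q = ṁ·Δh = 391.2 kg/h × -382.2 kJ/kg = -149520 kJ/h
|Q| = 41.532 kW = 2491.9 kJ/min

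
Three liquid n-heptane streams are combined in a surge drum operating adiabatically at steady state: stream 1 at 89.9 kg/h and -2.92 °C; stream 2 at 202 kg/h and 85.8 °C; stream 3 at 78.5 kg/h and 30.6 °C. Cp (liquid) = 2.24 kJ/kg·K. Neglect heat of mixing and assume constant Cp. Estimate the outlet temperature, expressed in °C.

T_out = 52.6 °C

Energy balance with Q = 0: Σ ṁᵢCp,ᵢ(T_out − Tᵢ) = 0
T_out = Σ ṁᵢCp,ᵢTᵢ / Σ ṁᵢCp,ᵢ
      = 43615 / 829.7 = 52.568 °C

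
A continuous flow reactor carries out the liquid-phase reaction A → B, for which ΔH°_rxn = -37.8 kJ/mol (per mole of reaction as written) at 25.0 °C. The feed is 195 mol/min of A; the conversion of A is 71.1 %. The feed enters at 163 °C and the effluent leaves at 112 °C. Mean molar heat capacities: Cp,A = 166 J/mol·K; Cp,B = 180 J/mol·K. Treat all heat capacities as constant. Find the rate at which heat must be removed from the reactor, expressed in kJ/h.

Q_out = 403000 kJ/h

Extent of reaction ξ = 0.711 × 195 = 138.64 mol/min
Reaction term: ξ·ΔH°_rxn = 138.64 × -37.8 = -5240.8 kJ/min
Sensible, feed 163→25 °C: -4467.1 kJ/min
Outlet flows (mol/min): A 56.355, B 138.64
Sensible, products 25→112 °C: 2985.1 kJ/min
Q = ΔH = -6722.8 kJ/min = -112.05 kW
Heat removed = 403370 kJ/h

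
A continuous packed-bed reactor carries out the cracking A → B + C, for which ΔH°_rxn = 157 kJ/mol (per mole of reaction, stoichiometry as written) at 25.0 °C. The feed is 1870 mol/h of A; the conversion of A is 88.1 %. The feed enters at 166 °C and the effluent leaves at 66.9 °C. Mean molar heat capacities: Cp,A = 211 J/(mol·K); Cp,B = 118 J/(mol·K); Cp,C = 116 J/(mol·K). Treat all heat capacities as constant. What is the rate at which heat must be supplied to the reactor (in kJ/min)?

Extent of reaction ξ = 0.881 × 1870 = 1647.5 mol/h
Reaction term: ξ·ΔH°_rxn = 1647.5 × 157 = 258650 kJ/h
Sensible, feed 166→25 °C: -55634 kJ/h
Outlet flows (mol/h): A 222.53, B 1647.5, C 1647.5
Sensible, products 25→66.9 °C: 18120 kJ/h
Q = ΔH = 221140 kJ/h = 61.427 kW
Heat supplied = 3685.6 kJ/min

Q_in = 3690 kJ/min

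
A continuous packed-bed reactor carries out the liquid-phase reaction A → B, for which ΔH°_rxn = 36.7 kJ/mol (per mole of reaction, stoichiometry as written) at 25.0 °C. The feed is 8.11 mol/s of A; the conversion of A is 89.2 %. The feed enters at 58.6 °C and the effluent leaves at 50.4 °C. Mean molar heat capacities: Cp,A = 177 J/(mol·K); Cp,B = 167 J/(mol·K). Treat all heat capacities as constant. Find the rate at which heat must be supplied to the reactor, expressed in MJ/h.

Extent of reaction ξ = 0.892 × 8.11 = 7.2341 mol/s
Reaction term: ξ·ΔH°_rxn = 7.2341 × 36.7 = 265.49 kJ/s
Sensible, feed 58.6→25 °C: -48.232 kJ/s
Outlet flows (mol/s): A 0.87588, B 7.2341
Sensible, products 25→50.4 °C: 34.623 kJ/s
Q = ΔH = 251.88 kJ/s = 251.88 kW
Heat supplied = 906.78 MJ/h

Q_in = 907 MJ/h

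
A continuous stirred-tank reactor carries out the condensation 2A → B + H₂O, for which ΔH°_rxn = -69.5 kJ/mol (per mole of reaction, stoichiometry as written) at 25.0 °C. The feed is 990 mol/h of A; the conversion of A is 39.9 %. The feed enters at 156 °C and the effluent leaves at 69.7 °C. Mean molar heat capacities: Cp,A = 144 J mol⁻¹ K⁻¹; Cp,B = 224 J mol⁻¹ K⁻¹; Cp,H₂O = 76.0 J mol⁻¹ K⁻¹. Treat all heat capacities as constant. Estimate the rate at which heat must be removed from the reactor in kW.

Q_out = 7.20 kW

Extent of reaction ξ = 0.399 × 990 / 2 = 197.51 mol/h
Reaction term: ξ·ΔH°_rxn = 197.51 × -69.5 = -13727 kJ/h
Sensible, feed 156→25 °C: -18675 kJ/h
Outlet flows (mol/h): A 594.99, B 197.51, H₂O 197.51
Sensible, products 25→69.7 °C: 6478.4 kJ/h
Q = ΔH = -25924 kJ/h = -7.201 kW
Heat removed = 7.201 kW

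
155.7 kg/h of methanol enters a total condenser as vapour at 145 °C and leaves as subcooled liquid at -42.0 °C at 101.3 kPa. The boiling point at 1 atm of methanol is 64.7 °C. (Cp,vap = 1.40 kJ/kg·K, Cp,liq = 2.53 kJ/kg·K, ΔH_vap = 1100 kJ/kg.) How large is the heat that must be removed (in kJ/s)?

vapour 145→64.7 °C: -112.42 kJ/kg
condensation at 64.7 °C: -1100 kJ/kg
liquid 64.7→-42.0 °C: -269.95 kJ/kg
Δh = -112.42 + -1100 + -269.95 = -1482.4 kJ/kg
Q = ṁ·Δh = 155.7 kg/h × -1482.4 kJ/kg = -230810 kJ/h
|Q| = 64.113 kW

Q_c = 64.1 kJ/s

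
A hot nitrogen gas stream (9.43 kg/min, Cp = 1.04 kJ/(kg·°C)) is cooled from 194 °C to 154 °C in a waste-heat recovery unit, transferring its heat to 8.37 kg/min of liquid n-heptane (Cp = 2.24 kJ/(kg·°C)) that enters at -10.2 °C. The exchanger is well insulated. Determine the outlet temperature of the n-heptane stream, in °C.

T_c,out = 10.7 °C

Heat released by hot stream: Q = 9.43 × 1.04 × (194 − 154) = 392.29 kJ/min
Energy balance on cold side (adiabatic exchanger): Q = ṁ_c·Cp_c·(T_c,out − T_c,in)
T_c,out = -10.2 + 392.29/(8.37 × 2.24) = 10.723 °C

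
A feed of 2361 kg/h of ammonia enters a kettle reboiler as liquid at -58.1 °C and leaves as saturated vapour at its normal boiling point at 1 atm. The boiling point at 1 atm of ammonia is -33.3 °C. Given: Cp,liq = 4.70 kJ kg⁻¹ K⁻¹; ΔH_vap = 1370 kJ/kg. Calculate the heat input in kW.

liquid -58.1→-33.3 °C: 116.56 kJ/kg
vaporisation at -33.3 °C: 1370 kJ/kg
Δh = 116.56 + 1370 = 1486.6 kJ/kg
Q = ṁ·Δh = 2361 kg/h × 1486.6 kJ/kg = 3.5098e+06 kJ/h
|Q| = 974.94 kW

Q = 975 kW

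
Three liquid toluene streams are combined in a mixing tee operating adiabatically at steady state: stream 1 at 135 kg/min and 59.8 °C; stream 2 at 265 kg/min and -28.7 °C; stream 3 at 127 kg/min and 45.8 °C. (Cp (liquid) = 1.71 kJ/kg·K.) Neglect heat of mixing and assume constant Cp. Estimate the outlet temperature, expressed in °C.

T_out = 11.9 °C

Energy balance with Q = 0: Σ ṁᵢCp,ᵢ(T_out − Tᵢ) = 0
T_out = Σ ṁᵢCp,ᵢTᵢ / Σ ṁᵢCp,ᵢ
      = 10746 / 901.17 = 11.924 °C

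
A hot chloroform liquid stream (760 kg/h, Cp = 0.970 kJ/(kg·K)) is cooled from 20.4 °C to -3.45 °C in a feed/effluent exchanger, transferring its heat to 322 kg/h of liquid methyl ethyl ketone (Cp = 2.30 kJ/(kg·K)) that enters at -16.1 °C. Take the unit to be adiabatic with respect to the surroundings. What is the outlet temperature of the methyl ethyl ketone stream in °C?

Heat released by hot stream: Q = 760 × 0.970 × (20.4 − -3.45) = 17582 kJ/h
Energy balance on cold side (adiabatic exchanger): Q = ṁ_c·Cp_c·(T_c,out − T_c,in)
T_c,out = -16.1 + 17582/(322 × 2.30) = 7.6405 °C

T_c,out = 7.64 °C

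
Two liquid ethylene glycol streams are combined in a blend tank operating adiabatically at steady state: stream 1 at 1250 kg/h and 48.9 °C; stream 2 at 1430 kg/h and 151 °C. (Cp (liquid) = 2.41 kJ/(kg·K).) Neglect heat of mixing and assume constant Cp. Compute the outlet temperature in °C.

No heat crosses the boundary, so H_out = H_in.
T_out = Σ ṁᵢCp,ᵢTᵢ / Σ ṁᵢCp,ᵢ
      = 667700 / 6458.8 = 103.38 °C

T_out = 103 °C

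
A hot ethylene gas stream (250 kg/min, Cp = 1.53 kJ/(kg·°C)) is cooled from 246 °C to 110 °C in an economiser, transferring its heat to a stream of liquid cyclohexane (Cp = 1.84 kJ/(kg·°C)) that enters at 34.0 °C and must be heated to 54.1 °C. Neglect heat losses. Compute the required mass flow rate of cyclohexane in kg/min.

ṁ_c = 1410 kg/min

Heat released by hot stream: Q = 250 × 1.53 × (246 − 110) = 52020 kJ/min
Energy balance on cold side (adiabatic exchanger): Q = ṁ_c·Cp_c·(T_c,out − T_c,in)
ṁ_c = 52020 / [1.84 × (54.1 − 34.0)] = 1406.6 kg/min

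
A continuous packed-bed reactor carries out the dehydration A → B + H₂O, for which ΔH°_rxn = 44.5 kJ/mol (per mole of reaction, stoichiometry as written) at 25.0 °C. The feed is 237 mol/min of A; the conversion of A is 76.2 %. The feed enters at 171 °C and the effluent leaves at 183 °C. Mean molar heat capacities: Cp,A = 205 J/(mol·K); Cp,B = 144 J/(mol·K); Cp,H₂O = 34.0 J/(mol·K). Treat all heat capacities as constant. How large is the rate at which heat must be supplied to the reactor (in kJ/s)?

Extent of reaction ξ = 0.762 × 237 = 180.59 mol/min
Reaction term: ξ·ΔH°_rxn = 180.59 × 44.5 = 8036.4 kJ/min
Sensible, feed 171→25 °C: -7093.4 kJ/min
Outlet flows (mol/min): A 56.406, B 180.59, H₂O 180.59
Sensible, products 25→183 °C: 6906 kJ/min
Q = ΔH = 7849 kJ/min = 130.82 kW
Heat supplied = 130.82 kJ/s

Q_in = 131 kJ/s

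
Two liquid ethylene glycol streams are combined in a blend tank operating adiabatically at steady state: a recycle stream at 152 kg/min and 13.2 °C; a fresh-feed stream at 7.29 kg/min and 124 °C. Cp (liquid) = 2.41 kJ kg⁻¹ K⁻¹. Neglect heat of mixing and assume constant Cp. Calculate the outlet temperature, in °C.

No heat crosses the boundary, so H_out = H_in.
T_out = Σ ṁᵢCp,ᵢTᵢ / Σ ṁᵢCp,ᵢ
      = 7014 / 383.89 = 18.271 °C

T_out = 18.3 °C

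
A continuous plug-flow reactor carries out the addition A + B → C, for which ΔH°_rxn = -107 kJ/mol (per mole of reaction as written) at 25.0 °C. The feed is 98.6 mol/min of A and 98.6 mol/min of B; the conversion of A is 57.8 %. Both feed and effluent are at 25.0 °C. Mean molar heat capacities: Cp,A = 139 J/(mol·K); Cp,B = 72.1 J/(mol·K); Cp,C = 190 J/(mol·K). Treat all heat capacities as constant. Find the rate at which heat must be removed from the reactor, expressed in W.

Extent of reaction ξ = 0.578 × 98.6 = 56.991 mol/min
Reaction term: ξ·ΔH°_rxn = 56.991 × -107 = -6098 kJ/min
Q = ΔH = -6098 kJ/min = -101.63 kW
Heat removed = 101630 W

Q_out = 102000 W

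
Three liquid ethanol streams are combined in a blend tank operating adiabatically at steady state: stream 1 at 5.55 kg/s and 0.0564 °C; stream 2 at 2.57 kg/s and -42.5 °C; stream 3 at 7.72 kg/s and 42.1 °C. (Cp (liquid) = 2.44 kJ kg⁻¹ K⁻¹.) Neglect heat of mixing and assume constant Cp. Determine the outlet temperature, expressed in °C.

T_out = 13.6 °C

No heat crosses the boundary, so H_out = H_in.
T_out = Σ ṁᵢCp,ᵢTᵢ / Σ ṁᵢCp,ᵢ
      = 527.28 / 38.65 = 13.643 °C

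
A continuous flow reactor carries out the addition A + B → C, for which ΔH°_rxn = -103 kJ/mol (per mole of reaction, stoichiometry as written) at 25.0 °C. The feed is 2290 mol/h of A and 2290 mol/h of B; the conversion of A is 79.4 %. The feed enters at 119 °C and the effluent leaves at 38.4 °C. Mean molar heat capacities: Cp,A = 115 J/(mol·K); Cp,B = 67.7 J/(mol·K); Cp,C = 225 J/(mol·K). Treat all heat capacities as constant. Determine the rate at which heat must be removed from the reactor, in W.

Extent of reaction ξ = 0.794 × 2290 = 1818.3 mol/h
Reaction term: ξ·ΔH°_rxn = 1818.3 × -103 = -187280 kJ/h
Sensible, feed 119→25 °C: -39328 kJ/h
Outlet flows (mol/h): A 471.74, B 471.74, C 1818.3
Sensible, products 25→38.4 °C: 6637 kJ/h
Q = ΔH = -219970 kJ/h = -61.103 kW
Heat removed = 61103 W

Q_out = 61100 W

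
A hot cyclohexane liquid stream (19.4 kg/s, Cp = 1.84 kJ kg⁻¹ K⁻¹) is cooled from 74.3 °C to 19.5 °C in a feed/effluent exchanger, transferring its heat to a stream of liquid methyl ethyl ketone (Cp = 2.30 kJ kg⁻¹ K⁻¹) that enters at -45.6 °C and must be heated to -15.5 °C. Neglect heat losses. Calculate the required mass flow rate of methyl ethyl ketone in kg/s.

Heat released by hot stream: Q = 19.4 × 1.84 × (74.3 − 19.5) = 1956.1 kJ/s
Energy balance on cold side (adiabatic exchanger): Q = ṁ_c·Cp_c·(T_c,out − T_c,in)
ṁ_c = 1956.1 / [2.30 × (-15.5 − -45.6)] = 28.256 kg/s

ṁ_c = 28.3 kg/s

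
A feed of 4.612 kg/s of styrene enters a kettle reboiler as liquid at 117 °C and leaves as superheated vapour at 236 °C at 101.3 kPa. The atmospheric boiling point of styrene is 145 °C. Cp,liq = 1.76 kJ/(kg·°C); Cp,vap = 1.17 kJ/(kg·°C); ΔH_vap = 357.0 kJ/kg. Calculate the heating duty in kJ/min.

liquid 117→145 °C: 49.28 kJ/kg
vaporisation at 145 °C: 357 kJ/kg
vapour 145→236 °C: 106.47 kJ/kg
Δh = 49.28 + 357 + 106.47 = 512.75 kJ/kg
Q = ṁ·Δh = 4.612 kg/s × 512.75 kJ/kg = 2364.8 kJ/s
|Q| = 2364.8 kW = 141890 kJ/min

Q = 142000 kJ/min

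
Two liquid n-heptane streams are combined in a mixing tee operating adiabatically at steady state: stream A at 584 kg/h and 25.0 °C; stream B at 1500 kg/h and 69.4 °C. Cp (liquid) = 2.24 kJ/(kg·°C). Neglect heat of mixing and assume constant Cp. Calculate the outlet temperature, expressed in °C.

Energy balance with Q = 0: Σ ṁᵢCp,ᵢ(T_out − Tᵢ) = 0
T_out = Σ ṁᵢCp,ᵢTᵢ / Σ ṁᵢCp,ᵢ
      = 265890 / 4668.2 = 56.958 °C

T_out = 57.0 °C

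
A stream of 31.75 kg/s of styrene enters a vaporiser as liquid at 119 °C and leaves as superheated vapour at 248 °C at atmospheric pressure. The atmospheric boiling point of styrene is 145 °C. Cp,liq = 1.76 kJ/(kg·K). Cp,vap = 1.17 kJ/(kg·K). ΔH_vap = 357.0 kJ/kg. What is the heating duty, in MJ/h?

liquid 119→145 °C: 45.76 kJ/kg
vaporisation at 145 °C: 357 kJ/kg
vapour 145→248 °C: 120.51 kJ/kg
Δh = 45.76 + 357 + 120.51 = 523.27 kJ/kg
Q = ṁ·Δh = 31.75 kg/s × 523.27 kJ/kg = 16614 kJ/s
|Q| = 16614 kW = 59810 MJ/h

Q = 59800 MJ/h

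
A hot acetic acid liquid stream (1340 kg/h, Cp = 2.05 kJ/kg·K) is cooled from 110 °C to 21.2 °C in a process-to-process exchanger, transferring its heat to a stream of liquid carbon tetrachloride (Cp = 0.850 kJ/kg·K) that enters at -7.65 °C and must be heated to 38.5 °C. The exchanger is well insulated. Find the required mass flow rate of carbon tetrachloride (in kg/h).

ṁ_c = 6220 kg/h

Heat released by hot stream: Q = 1340 × 2.05 × (110 − 21.2) = 243930 kJ/h
Energy balance on cold side (adiabatic exchanger): Q = ṁ_c·Cp_c·(T_c,out − T_c,in)
ṁ_c = 243930 / [0.850 × (38.5 − -7.65)] = 6218.4 kg/h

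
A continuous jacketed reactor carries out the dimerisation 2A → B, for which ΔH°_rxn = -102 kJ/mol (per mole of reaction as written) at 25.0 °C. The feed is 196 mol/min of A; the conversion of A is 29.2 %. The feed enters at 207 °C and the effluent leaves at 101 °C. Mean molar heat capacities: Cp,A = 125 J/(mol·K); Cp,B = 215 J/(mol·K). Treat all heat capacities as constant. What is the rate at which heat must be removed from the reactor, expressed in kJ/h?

Extent of reaction ξ = 0.292 × 196 / 2 = 28.616 mol/min
Reaction term: ξ·ΔH°_rxn = 28.616 × -102 = -2918.8 kJ/min
Sensible, feed 207→25 °C: -4459 kJ/min
Outlet flows (mol/min): A 138.77, B 28.616
Sensible, products 25→101 °C: 1785.9 kJ/min
Q = ΔH = -5592 kJ/min = -93.199 kW
Heat removed = 335520 kJ/h

Q_out = 336000 kJ/h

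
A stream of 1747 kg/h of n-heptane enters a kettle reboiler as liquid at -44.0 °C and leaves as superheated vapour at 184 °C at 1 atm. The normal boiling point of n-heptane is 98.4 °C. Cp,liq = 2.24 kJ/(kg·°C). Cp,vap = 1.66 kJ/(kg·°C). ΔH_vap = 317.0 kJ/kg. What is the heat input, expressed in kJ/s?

Q = 378 kJ/s

liquid -44.0→98.4 °C: 318.98 kJ/kg
vaporisation at 98.4 °C: 317 kJ/kg
vapour 98.4→184 °C: 142.1 kJ/kg
Δh = 318.98 + 317 + 142.1 = 778.07 kJ/kg
Q = ṁ·Δh = 1747 kg/h × 778.07 kJ/kg = 1.3593e+06 kJ/h
|Q| = 377.58 kW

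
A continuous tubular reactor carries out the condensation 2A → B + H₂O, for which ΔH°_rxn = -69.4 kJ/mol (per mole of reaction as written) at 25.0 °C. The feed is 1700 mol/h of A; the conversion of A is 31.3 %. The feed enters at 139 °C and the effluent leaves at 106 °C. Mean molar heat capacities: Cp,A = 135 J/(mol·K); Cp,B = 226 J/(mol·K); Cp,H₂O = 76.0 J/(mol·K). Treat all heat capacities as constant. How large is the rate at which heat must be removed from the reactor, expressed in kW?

Q_out = 7.04 kW

Extent of reaction ξ = 0.313 × 1700 / 2 = 266.05 mol/h
Reaction term: ξ·ΔH°_rxn = 266.05 × -69.4 = -18464 kJ/h
Sensible, feed 139→25 °C: -26163 kJ/h
Outlet flows (mol/h): A 1167.9, B 266.05, H₂O 266.05
Sensible, products 25→106 °C: 19279 kJ/h
Q = ΔH = -25348 kJ/h = -7.041 kW
Heat removed = 7.041 kW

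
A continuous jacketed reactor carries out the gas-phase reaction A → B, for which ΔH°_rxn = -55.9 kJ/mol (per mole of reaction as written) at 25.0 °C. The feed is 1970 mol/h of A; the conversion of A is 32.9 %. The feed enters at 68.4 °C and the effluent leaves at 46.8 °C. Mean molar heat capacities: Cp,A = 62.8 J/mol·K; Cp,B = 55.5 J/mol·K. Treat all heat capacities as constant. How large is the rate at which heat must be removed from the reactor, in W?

Q_out = 10800 W

Extent of reaction ξ = 0.329 × 1970 = 648.13 mol/h
Reaction term: ξ·ΔH°_rxn = 648.13 × -55.9 = -36230 kJ/h
Sensible, feed 68.4→25 °C: -5369.3 kJ/h
Outlet flows (mol/h): A 1321.9, B 648.13
Sensible, products 25→46.8 °C: 2593.9 kJ/h
Q = ΔH = -39006 kJ/h = -10.835 kW
Heat removed = 10835 W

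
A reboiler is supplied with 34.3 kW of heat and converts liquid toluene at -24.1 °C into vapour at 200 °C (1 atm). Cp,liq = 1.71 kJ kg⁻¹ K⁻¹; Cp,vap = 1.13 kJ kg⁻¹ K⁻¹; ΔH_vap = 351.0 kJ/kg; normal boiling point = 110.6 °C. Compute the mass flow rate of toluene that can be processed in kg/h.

Δh = 1.71×(110.6−-24.1) + 351.0 + 1.13×(200−110.6) = 682.36 kJ/kg
Q = 34.3 kW = 34.3 kJ/s = 123480 kJ/h
ṁ = Q/Δh = 123480 / 682.36 = 180.96 kg/h

ṁ = 181 kg/h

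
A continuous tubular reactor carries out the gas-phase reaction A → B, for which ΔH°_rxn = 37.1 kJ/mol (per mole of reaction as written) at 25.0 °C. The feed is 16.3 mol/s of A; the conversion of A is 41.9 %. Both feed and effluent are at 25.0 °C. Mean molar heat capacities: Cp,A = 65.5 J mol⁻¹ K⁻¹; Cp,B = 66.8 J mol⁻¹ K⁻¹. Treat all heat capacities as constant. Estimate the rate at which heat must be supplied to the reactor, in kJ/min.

Extent of reaction ξ = 0.419 × 16.3 = 6.8297 mol/s
Reaction term: ξ·ΔH°_rxn = 6.8297 × 37.1 = 253.38 kJ/s
Q = ΔH = 253.38 kJ/s = 253.38 kW
Heat supplied = 15203 kJ/min

Q_in = 15200 kJ/min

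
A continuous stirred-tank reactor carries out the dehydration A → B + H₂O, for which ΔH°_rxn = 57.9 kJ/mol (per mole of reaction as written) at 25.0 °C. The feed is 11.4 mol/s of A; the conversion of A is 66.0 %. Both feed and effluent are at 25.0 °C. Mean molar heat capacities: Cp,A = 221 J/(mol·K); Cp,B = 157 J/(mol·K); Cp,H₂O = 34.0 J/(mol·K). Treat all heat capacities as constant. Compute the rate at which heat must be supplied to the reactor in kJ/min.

Q_in = 26100 kJ/min

Extent of reaction ξ = 0.660 × 11.4 = 7.524 mol/s
Reaction term: ξ·ΔH°_rxn = 7.524 × 57.9 = 435.64 kJ/s
Q = ΔH = 435.64 kJ/s = 435.64 kW
Heat supplied = 26138 kJ/min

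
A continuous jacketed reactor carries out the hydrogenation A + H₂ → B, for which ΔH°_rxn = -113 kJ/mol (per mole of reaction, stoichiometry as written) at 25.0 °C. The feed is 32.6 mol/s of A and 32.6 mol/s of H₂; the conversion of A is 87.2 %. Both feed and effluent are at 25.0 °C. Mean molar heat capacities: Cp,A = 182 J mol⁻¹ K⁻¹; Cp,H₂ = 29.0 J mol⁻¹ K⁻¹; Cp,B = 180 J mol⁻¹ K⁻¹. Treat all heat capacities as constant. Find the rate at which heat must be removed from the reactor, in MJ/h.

Q_out = 11600 MJ/h

Extent of reaction ξ = 0.872 × 32.6 = 28.427 mol/s
Reaction term: ξ·ΔH°_rxn = 28.427 × -113 = -3212.3 kJ/s
Q = ΔH = -3212.3 kJ/s = -3212.3 kW
Heat removed = 11564 MJ/h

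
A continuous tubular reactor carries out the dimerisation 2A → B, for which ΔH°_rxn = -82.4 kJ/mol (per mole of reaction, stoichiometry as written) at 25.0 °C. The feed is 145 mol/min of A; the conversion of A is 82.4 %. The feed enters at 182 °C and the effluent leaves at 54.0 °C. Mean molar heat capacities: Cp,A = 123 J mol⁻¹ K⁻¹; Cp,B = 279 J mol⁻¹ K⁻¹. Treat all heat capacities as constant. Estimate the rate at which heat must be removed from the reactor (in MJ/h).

Q_out = 429 MJ/h

Extent of reaction ξ = 0.824 × 145 / 2 = 59.74 mol/min
Reaction term: ξ·ΔH°_rxn = 59.74 × -82.4 = -4922.6 kJ/min
Sensible, feed 182→25 °C: -2800.1 kJ/min
Outlet flows (mol/min): A 25.52, B 59.74
Sensible, products 25→54.0 °C: 574.39 kJ/min
Q = ΔH = -7148.3 kJ/min = -119.14 kW
Heat removed = 428.9 MJ/h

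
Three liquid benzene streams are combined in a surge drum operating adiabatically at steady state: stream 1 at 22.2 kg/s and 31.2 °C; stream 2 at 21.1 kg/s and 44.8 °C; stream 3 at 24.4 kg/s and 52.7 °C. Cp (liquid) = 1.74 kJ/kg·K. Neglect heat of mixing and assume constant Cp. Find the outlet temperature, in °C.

T_out = 43.2 °C

Energy balance with Q = 0: Σ ṁᵢCp,ᵢ(T_out − Tᵢ) = 0
Σ ṁᵢCp,ᵢTᵢ = 22.2×1.74×31.2 + 21.1×1.74×44.8 + 24.4×1.74×52.7 = 5087.4
Σ ṁᵢCp,ᵢ = 22.2×1.74 + 21.1×1.74 + 24.4×1.74 = 117.8
T_out = 5087.4 / 117.8 = 43.188 °C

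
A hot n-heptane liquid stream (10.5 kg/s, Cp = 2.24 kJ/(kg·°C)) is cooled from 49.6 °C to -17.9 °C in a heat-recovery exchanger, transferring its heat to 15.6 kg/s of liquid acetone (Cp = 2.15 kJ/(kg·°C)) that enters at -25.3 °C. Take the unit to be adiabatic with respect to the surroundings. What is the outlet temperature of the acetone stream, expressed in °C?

Heat released by hot stream: Q = 10.5 × 2.24 × (49.6 − -17.9) = 1587.6 kJ/s
Energy balance on cold side (adiabatic exchanger): Q = ṁ_c·Cp_c·(T_c,out − T_c,in)
T_c,out = -25.3 + 1587.6/(15.6 × 2.15) = 22.035 °C

T_c,out = 22.0 °C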